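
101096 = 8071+93025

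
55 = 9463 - 9408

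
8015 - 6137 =1878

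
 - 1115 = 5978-7093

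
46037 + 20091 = 66128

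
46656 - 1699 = 44957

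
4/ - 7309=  - 1 + 7305/7309= - 0.00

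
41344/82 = 20672/41=504.20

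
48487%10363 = 7035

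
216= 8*27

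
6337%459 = 370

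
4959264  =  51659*96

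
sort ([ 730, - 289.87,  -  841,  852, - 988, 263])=[-988, - 841, - 289.87  ,  263,  730, 852]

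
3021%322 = 123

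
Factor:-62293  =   - 7^1*11^1*809^1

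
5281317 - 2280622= 3000695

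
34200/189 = 180 + 20/21 = 180.95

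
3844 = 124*31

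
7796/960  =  8 + 29/240= 8.12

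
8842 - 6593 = 2249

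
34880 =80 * 436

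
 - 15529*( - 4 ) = 62116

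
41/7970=41/7970 = 0.01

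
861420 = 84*10255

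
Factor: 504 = 2^3*3^2*7^1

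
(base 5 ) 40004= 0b100111001000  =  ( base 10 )2504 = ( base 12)1548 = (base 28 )35C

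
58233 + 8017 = 66250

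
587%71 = 19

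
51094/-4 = - 12774+1/2 = -12773.50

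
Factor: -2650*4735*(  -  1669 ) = 20942194750 = 2^1*5^3*53^1 *947^1*1669^1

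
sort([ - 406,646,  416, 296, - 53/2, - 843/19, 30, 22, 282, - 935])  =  [ - 935, - 406, - 843/19,-53/2, 22,30,282, 296, 416,646 ] 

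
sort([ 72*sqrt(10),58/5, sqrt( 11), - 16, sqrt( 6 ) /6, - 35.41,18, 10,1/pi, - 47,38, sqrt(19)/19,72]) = [ - 47,  -  35.41,-16 , sqrt(19) /19,1/pi, sqrt( 6)/6,  sqrt( 11), 10,58/5,18 , 38,72, 72*sqrt( 10 )]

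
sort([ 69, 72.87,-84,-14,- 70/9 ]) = [ - 84, - 14, - 70/9,69,72.87] 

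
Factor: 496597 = 631^1*787^1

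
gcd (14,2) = 2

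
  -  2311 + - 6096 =- 8407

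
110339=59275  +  51064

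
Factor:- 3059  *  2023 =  - 7^2 * 17^2*19^1*23^1 = - 6188357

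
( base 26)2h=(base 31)27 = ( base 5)234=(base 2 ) 1000101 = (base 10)69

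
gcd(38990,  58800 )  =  70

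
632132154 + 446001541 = 1078133695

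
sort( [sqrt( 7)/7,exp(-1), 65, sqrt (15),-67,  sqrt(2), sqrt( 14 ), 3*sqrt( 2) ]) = [  -  67, exp (  -  1), sqrt( 7) /7, sqrt(2 ), sqrt(14 ),sqrt ( 15 ),3*sqrt( 2), 65]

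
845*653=551785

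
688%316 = 56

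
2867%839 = 350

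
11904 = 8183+3721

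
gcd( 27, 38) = 1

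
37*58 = 2146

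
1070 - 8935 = -7865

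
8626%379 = 288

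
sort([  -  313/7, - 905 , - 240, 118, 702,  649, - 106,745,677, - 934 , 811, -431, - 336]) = [ -934, - 905, - 431, - 336 , - 240, - 106, - 313/7,118, 649, 677,702 , 745, 811] 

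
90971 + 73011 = 163982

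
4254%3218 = 1036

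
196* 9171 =1797516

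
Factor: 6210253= 7^1*17^1*23^1*2269^1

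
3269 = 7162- 3893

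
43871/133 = 2309/7 = 329.86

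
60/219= 20/73 = 0.27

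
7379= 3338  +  4041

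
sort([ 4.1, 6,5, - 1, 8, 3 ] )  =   [ - 1, 3,4.1,5,  6, 8]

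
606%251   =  104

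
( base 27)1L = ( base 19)2a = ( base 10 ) 48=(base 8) 60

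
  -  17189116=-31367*548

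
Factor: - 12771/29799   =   - 3^1*7^ ( - 1) = - 3/7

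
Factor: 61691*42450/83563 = 2618782950/83563 =2^1 * 3^1* 5^2 * 7^2*283^1*1259^1*83563^( - 1)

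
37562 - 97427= - 59865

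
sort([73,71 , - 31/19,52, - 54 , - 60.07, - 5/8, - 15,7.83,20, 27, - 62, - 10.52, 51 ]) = [-62,- 60.07, - 54, - 15, - 10.52,  -  31/19,  -  5/8,7.83 , 20, 27,51,52,71,73] 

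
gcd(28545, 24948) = 33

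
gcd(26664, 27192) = 264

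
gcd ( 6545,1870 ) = 935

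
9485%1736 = 805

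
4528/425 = 10 + 278/425=10.65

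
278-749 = -471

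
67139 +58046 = 125185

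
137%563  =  137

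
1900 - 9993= - 8093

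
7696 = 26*296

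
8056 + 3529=11585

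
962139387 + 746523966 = 1708663353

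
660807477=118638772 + 542168705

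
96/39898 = 48/19949= 0.00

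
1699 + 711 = 2410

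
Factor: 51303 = 3^1*7^2*349^1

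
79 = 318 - 239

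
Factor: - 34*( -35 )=2^1*5^1*7^1 * 17^1 = 1190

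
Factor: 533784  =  2^3*3^1* 23^1*967^1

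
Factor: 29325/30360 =85/88 = 2^( - 3) * 5^1*11^( - 1 ) * 17^1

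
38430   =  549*70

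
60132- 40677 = 19455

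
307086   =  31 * 9906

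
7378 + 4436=11814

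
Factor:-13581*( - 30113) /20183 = 3^3*503^1*20183^(-1)*30113^1=408964653/20183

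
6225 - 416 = 5809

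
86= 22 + 64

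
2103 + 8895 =10998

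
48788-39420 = 9368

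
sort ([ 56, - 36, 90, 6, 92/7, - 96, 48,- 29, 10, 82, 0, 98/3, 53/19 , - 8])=[-96, - 36, - 29, - 8,  0, 53/19, 6,10,92/7, 98/3, 48, 56,82,90]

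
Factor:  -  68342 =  - 2^1* 34171^1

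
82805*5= 414025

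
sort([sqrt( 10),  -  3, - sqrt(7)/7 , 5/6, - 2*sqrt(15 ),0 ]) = [ - 2*sqrt( 15), - 3,-sqrt(7)/7, 0, 5/6, sqrt(10 )] 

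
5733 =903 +4830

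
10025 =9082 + 943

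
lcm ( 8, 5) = 40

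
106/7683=106/7683 = 0.01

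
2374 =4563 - 2189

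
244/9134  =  122/4567=0.03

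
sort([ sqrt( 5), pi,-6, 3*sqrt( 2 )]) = [-6, sqrt(5), pi, 3*sqrt( 2)] 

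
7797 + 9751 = 17548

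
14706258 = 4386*3353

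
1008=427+581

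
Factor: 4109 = 7^1*587^1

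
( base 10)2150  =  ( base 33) 1w5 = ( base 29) 2G4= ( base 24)3HE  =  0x866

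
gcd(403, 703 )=1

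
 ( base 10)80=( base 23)3B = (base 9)88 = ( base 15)55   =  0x50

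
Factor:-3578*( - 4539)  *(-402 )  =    -  6528697884 = -2^2 * 3^2 * 17^1 * 67^1 * 89^1* 1789^1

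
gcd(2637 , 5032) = 1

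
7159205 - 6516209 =642996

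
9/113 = 9/113 = 0.08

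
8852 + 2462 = 11314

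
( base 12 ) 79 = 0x5D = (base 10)93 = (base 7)162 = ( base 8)135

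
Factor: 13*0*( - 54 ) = 0  =  0^1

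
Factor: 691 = 691^1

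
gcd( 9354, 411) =3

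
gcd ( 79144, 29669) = 1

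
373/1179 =373/1179 = 0.32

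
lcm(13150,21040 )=105200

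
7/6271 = 7/6271= 0.00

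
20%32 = 20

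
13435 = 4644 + 8791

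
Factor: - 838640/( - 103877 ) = 2^4*5^1*11^1 * 109^(-1)=880/109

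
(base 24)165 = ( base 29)P0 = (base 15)335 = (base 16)2D5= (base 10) 725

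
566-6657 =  - 6091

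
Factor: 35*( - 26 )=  - 2^1 *5^1*7^1*13^1=- 910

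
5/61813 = 5/61813= 0.00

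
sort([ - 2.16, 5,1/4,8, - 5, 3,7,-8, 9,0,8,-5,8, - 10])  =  [ - 10,  -  8, - 5, - 5 , - 2.16, 0,  1/4, 3, 5, 7,8 , 8,8, 9] 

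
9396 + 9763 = 19159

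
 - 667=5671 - 6338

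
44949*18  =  809082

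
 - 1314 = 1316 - 2630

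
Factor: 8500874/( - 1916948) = - 2^( - 1) * 11^(-1)*19^(-1)*79^1*173^1*311^1*2293^ (-1) = -4250437/958474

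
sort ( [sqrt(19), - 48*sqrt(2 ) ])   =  [  -  48 * sqrt( 2), sqrt(19)]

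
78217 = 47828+30389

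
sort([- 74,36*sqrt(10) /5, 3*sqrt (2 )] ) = [ - 74,3*sqrt( 2),36*sqrt( 10)/5] 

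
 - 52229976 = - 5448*9587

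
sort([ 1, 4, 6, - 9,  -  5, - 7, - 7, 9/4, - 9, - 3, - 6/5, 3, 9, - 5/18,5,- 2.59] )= [ - 9,-9 , - 7, - 7, - 5,- 3, - 2.59, -6/5,- 5/18, 1, 9/4, 3,4,  5,  6,9]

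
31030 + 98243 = 129273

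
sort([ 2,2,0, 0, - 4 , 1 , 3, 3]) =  [ - 4,0,0, 1,  2 , 2, 3, 3] 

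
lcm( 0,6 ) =0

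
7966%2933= 2100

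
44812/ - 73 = - 614 +10/73 = - 613.86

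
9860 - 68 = 9792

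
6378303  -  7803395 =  -1425092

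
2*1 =2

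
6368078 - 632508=5735570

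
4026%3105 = 921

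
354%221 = 133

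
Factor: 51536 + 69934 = 121470 = 2^1*3^1 *5^1*4049^1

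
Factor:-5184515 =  - 5^1 * 7^1*167^1*887^1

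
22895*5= 114475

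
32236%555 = 46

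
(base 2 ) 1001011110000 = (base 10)4848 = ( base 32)4NG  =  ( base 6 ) 34240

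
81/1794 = 27/598 = 0.05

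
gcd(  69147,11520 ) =9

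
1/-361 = -1 + 360/361 = - 0.00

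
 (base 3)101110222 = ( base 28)9ko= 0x1dd8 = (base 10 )7640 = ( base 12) 4508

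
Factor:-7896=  - 2^3*3^1*7^1*47^1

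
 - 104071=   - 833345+729274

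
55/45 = 1+2/9 = 1.22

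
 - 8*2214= - 17712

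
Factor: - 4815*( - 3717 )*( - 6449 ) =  - 3^4*5^1*7^1*59^1*107^1*6449^1 = -115420042395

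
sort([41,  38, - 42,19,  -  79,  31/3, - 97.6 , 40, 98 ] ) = [ -97.6, - 79, - 42, 31/3,19, 38,40 , 41,  98 ] 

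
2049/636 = 683/212 = 3.22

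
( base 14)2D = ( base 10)41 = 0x29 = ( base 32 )19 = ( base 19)23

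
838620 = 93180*9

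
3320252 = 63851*52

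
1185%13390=1185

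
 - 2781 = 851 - 3632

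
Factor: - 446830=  - 2^1*5^1*44683^1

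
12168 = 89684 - 77516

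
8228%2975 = 2278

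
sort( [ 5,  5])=[5, 5] 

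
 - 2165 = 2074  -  4239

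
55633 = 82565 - 26932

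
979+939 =1918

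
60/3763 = 60/3763 = 0.02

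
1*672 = 672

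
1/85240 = 1/85240 = 0.00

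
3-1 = 2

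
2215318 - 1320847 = 894471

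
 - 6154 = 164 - 6318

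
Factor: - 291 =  - 3^1 * 97^1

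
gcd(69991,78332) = 1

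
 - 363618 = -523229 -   -  159611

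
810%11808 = 810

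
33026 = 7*4718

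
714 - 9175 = -8461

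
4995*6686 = 33396570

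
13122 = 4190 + 8932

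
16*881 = 14096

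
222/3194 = 111/1597 = 0.07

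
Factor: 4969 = 4969^1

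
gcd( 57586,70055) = 1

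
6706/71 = 94 + 32/71 = 94.45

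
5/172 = 5/172 =0.03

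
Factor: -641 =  - 641^1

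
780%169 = 104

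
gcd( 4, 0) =4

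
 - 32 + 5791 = 5759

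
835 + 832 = 1667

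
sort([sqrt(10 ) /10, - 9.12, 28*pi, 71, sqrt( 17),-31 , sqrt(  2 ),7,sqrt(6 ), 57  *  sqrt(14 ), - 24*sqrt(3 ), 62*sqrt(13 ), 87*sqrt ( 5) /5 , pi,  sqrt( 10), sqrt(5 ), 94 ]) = [ - 24*sqrt( 3 ), - 31, - 9.12, sqrt( 10 ) /10  ,  sqrt( 2), sqrt(5 ) , sqrt( 6),pi,sqrt(10 ), sqrt (17), 7, 87*sqrt (5 ) /5 , 71, 28*pi, 94, 57*sqrt(14), 62*sqrt (13)] 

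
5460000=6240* 875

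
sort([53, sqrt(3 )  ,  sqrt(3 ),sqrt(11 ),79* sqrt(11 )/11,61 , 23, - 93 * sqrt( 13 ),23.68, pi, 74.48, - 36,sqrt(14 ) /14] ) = [ - 93*sqrt (13 ), - 36 , sqrt(14)/14,sqrt(3), sqrt( 3 ),  pi,sqrt ( 11),23,23.68,79*sqrt( 11 )/11,  53,61,74.48 ]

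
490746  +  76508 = 567254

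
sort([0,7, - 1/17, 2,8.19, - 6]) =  [ - 6, - 1/17,0 , 2, 7, 8.19] 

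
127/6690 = 127/6690 = 0.02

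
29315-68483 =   -  39168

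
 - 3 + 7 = 4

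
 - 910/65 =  - 14 = -  14.00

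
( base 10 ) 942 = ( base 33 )SI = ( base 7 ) 2514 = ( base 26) 1A6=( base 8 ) 1656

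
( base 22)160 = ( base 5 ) 4431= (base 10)616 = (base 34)i4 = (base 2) 1001101000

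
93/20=4 + 13/20 = 4.65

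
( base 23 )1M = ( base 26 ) 1j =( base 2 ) 101101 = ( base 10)45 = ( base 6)113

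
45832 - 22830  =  23002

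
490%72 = 58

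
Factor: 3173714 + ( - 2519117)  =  654597 = 3^2*72733^1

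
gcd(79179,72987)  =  3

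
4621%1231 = 928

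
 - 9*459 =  - 4131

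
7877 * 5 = 39385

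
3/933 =1/311 = 0.00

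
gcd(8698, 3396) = 2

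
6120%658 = 198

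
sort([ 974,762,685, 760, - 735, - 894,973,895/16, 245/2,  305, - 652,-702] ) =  [  -  894,- 735, - 702, - 652,  895/16, 245/2,305,  685, 760,762,  973, 974 ]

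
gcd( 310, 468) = 2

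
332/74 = 4 + 18/37 =4.49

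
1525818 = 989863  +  535955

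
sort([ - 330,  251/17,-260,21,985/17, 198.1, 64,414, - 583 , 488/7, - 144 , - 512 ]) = [-583, - 512, - 330, - 260, - 144,251/17,21,985/17, 64, 488/7,198.1,414] 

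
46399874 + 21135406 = 67535280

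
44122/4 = 11030+1/2 = 11030.50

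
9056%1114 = 144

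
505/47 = 505/47  =  10.74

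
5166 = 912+4254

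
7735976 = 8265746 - 529770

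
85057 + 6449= 91506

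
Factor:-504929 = -504929^1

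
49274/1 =49274 = 49274.00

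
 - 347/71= - 5 + 8/71 = - 4.89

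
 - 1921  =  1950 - 3871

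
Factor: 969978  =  2^1*3^1*41^1 * 3943^1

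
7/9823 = 7/9823 = 0.00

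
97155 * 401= 38959155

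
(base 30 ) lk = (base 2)1010001010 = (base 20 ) 1ca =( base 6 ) 3002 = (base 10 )650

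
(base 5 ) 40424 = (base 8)5066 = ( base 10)2614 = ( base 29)334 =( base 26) 3me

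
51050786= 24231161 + 26819625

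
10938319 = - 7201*( - 1519)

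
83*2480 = 205840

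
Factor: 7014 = 2^1*3^1 * 7^1*167^1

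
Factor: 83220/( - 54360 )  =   - 1387/906 = - 2^( - 1 ) * 3^( - 1)*19^1 * 73^1 * 151^( - 1 ) 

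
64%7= 1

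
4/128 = 1/32=0.03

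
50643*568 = 28765224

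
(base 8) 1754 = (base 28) 17o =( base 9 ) 1335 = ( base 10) 1004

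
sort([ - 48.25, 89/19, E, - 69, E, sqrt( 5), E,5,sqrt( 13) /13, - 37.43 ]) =[ - 69,-48.25, - 37.43, sqrt(13 )/13, sqrt(5), E, E,E,89/19,5] 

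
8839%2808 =415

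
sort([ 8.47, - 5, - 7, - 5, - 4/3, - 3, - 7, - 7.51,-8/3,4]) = [ - 7.51, - 7, - 7, - 5, - 5, - 3, - 8/3,-4/3,4,8.47]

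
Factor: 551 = 19^1*29^1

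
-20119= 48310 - 68429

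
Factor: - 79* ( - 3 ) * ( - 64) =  - 15168= -2^6*  3^1*79^1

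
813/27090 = 271/9030 = 0.03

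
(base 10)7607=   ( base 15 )23c2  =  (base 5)220412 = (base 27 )abk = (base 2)1110110110111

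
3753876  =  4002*938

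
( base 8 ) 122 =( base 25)37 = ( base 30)2M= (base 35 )2C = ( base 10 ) 82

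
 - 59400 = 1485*( - 40)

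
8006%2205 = 1391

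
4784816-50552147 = -45767331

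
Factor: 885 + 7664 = 8549 = 83^1*103^1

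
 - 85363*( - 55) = 4694965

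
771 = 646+125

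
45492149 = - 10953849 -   -  56445998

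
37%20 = 17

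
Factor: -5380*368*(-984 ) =2^9*3^1*5^1*23^1*41^1*269^1 = 1948162560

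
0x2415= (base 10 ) 9237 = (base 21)kji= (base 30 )a7r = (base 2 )10010000010101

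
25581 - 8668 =16913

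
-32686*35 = -1144010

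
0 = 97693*0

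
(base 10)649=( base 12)461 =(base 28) n5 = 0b1010001001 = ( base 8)1211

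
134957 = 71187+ 63770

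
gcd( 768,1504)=32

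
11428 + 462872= 474300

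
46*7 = 322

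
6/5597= 6/5597 = 0.00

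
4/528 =1/132 =0.01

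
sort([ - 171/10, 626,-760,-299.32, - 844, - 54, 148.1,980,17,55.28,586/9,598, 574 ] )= [-844,-760 , - 299.32,  -  54,- 171/10 , 17,55.28,586/9,148.1, 574, 598, 626, 980 ] 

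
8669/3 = 8669/3 = 2889.67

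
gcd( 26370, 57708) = 18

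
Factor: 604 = 2^2 * 151^1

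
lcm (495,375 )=12375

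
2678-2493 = 185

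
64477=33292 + 31185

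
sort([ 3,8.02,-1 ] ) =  [ - 1, 3,8.02 ] 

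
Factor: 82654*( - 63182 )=  -  5222245028 = -2^2*7^1 * 11^1*13^1*17^2 * 4513^1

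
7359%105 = 9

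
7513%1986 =1555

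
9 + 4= 13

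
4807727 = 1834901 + 2972826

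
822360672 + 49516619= 871877291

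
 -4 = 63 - 67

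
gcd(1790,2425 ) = 5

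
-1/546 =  - 1 + 545/546 = - 0.00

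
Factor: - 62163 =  - 3^2*6907^1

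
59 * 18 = 1062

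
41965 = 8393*5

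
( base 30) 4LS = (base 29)51o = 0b1000010100010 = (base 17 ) ec8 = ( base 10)4258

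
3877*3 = 11631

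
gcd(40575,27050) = 13525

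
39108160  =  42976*910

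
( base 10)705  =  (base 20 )1F5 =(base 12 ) 4a9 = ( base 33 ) lc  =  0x2c1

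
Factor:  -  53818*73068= -2^3*3^1*71^1*379^1*6089^1 =-3932373624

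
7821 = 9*869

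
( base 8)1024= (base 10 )532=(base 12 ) 384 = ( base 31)H5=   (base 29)IA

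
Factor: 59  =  59^1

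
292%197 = 95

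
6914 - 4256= 2658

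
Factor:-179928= -2^3*3^3*7^2*17^1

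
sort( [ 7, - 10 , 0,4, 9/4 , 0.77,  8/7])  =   [ - 10,0,0.77, 8/7,  9/4,  4,  7] 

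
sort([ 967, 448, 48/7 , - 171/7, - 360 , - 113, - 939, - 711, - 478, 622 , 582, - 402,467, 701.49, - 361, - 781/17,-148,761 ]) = [ - 939, - 711, - 478, - 402,- 361, - 360, - 148 , - 113 ,-781/17, - 171/7, 48/7, 448,467, 582,622,701.49, 761, 967]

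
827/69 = 11 + 68/69= 11.99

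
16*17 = 272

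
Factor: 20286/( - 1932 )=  - 2^( - 1)*3^1 * 7^1= - 21/2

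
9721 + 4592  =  14313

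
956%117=20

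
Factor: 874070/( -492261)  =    -  2^1*3^( - 1)*5^1*7^(-1)*11^( - 1 ) * 2131^(-1)*87407^1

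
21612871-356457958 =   -  334845087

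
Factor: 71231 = 19^1*23^1*163^1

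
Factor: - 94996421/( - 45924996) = 7307417/3532692 = 2^(- 2)*3^( - 1) *13^1*683^1* 823^1*294391^( - 1)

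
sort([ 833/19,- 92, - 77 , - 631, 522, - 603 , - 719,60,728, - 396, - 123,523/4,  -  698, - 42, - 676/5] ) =[ - 719,-698, - 631 , - 603, - 396,-676/5, - 123, - 92, - 77, - 42,833/19,60,523/4, 522, 728]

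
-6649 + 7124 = 475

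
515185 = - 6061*(  -  85)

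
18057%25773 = 18057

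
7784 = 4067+3717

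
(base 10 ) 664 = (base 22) 184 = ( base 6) 3024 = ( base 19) 1fi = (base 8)1230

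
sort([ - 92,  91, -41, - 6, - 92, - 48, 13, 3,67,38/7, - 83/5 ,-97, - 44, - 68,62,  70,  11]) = [ -97, - 92,  -  92, - 68, - 48, - 44 , - 41, - 83/5,-6,3, 38/7, 11,13,  62, 67 , 70, 91]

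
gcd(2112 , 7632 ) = 48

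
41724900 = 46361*900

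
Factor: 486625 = 5^3*17^1* 229^1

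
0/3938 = 0= 0.00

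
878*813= 713814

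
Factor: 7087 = 19^1*373^1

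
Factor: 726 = 2^1 *3^1*11^2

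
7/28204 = 7/28204 = 0.00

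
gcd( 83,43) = 1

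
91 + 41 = 132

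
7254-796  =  6458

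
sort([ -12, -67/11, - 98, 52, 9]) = [ - 98,  -  12, - 67/11,9,52]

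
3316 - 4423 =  - 1107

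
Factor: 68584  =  2^3*8573^1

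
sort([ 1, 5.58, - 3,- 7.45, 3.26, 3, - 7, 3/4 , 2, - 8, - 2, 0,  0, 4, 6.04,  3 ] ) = [ - 8, - 7.45,-7, - 3, - 2, 0,0, 3/4  ,  1, 2,3, 3, 3.26, 4,5.58,6.04 ] 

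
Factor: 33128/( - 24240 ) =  - 41/30= -2^( - 1)*3^( - 1 )*5^( - 1)*41^1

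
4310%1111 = 977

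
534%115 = 74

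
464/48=9  +  2/3= 9.67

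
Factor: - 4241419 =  - 7^1*13^1 * 127^1*367^1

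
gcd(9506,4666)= 2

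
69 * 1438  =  99222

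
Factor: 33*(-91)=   -  3003= -  3^1 *7^1*11^1*13^1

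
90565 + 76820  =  167385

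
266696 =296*901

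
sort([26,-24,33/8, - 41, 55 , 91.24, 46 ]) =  [ - 41, - 24, 33/8, 26,46,55, 91.24]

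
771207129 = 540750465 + 230456664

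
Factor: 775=5^2 *31^1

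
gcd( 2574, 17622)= 198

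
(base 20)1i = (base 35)13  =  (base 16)26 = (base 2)100110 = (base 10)38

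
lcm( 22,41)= 902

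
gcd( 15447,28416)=3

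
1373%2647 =1373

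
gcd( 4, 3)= 1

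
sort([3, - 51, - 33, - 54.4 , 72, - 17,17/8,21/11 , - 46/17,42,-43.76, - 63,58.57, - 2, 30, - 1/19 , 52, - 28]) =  [ - 63,-54.4, - 51, - 43.76,  -  33, - 28, - 17, - 46/17, - 2, - 1/19,21/11, 17/8,3, 30,42, 52, 58.57, 72] 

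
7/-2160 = -7/2160 = - 0.00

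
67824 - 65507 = 2317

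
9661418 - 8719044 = 942374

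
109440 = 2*54720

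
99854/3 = 33284 + 2/3= 33284.67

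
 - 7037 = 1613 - 8650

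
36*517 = 18612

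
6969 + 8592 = 15561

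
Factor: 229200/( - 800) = - 573/2 =- 2^( - 1 )*3^1*191^1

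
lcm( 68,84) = 1428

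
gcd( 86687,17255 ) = 1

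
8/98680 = 1/12335=   0.00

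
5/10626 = 5/10626 =0.00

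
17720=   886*20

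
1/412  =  1/412 = 0.00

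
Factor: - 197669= - 89^1*2221^1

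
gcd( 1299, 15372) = 3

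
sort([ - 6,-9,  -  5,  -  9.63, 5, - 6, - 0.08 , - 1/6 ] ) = [ - 9.63,-9, - 6, - 6, - 5, - 1/6,-0.08,5 ] 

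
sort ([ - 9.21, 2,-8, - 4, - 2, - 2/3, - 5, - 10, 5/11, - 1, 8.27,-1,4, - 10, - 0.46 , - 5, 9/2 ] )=[ - 10 , - 10,- 9.21, - 8, - 5, - 5, - 4, - 2, - 1,-1  , - 2/3, - 0.46,5/11, 2, 4,9/2, 8.27] 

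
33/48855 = 11/16285 = 0.00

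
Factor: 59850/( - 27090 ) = -95/43 = - 5^1*19^1*43^( - 1 ) 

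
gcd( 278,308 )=2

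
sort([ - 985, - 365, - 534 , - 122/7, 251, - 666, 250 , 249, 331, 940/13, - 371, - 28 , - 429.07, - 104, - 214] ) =[ - 985, - 666, - 534, - 429.07, - 371, - 365  ,  -  214, - 104, - 28,  -  122/7, 940/13, 249, 250, 251,  331 ]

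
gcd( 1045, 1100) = 55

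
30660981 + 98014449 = 128675430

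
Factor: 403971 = 3^1*17^1*  89^2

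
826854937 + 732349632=1559204569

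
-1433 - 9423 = - 10856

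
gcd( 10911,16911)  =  3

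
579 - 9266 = - 8687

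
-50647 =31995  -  82642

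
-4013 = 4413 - 8426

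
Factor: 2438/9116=2^ (-1)*23^1*43^( -1 ) =23/86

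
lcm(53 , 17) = 901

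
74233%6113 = 877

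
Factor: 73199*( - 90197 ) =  - 7^1*10457^1*90197^1 = - 6602330203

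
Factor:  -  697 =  - 17^1*41^1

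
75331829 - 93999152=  - 18667323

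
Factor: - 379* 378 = -143262 = - 2^1*3^3*7^1*379^1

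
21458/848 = 10729/424 = 25.30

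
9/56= 9/56 = 0.16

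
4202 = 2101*2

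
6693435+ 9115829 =15809264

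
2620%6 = 4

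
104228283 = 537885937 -433657654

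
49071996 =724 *67779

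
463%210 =43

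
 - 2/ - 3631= 2/3631 = 0.00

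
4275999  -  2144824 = 2131175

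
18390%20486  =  18390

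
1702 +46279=47981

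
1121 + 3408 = 4529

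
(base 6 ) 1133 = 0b100010001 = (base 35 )7S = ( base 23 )BK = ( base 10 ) 273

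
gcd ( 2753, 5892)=1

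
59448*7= 416136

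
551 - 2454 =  - 1903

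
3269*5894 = 19267486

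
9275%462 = 35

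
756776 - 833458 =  - 76682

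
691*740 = 511340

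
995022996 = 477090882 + 517932114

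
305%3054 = 305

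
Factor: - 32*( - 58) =1856 = 2^6 * 29^1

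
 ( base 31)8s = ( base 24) BC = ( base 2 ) 100010100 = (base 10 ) 276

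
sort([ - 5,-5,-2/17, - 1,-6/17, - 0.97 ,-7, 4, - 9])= [  -  9, - 7,-5,- 5,-1, -0.97,-6/17  , - 2/17,4]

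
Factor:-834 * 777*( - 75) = 48601350 = 2^1*3^3*5^2*7^1*37^1*139^1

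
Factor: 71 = 71^1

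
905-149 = 756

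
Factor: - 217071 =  - 3^2  *  89^1*271^1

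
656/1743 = 656/1743 = 0.38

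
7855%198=133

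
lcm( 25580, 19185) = 76740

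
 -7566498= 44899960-52466458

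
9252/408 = 22  +  23/34 = 22.68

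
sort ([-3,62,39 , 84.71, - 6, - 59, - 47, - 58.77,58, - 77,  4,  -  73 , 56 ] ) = [ - 77,-73, - 59, - 58.77,  -  47, - 6, - 3,4,39,56,  58,62 , 84.71]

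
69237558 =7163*9666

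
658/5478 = 329/2739 = 0.12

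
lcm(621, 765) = 52785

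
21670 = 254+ 21416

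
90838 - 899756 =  - 808918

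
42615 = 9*4735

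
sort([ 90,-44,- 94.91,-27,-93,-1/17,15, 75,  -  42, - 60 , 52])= [  -  94.91, -93, - 60 , - 44, - 42,-27,-1/17, 15, 52,  75, 90] 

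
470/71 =470/71=6.62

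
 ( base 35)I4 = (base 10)634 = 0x27a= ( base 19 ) 1E7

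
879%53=31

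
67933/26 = 2612  +  21/26 = 2612.81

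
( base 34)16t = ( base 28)1LH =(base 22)2J3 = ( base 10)1389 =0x56d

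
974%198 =182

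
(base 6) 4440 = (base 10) 1032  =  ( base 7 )3003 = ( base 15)48C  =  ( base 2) 10000001000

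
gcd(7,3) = 1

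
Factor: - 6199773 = - 3^1*157^1*13163^1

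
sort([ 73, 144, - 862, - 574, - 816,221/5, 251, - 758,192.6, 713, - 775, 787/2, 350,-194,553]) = [-862, - 816,- 775,  -  758, - 574, - 194, 221/5,73, 144,192.6,  251, 350, 787/2, 553, 713 ] 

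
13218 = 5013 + 8205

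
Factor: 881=881^1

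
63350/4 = 31675/2 = 15837.50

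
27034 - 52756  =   - 25722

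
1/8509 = 1/8509 = 0.00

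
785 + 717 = 1502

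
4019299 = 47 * 85517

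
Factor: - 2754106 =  - 2^1*47^1*83^1*353^1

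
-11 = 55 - 66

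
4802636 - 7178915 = - 2376279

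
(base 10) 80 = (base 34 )2C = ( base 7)143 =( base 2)1010000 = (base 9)88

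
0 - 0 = 0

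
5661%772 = 257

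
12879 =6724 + 6155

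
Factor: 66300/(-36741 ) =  - 22100/12247=-2^2*5^2*13^1 * 17^1*37^( - 1 )*331^( - 1)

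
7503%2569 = 2365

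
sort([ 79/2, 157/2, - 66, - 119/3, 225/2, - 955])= [ - 955,-66,- 119/3,79/2,157/2, 225/2]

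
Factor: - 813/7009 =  - 3^1*43^( - 1 )*163^(-1)*271^1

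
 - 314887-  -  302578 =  - 12309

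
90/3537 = 10/393= 0.03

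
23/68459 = 23/68459=0.00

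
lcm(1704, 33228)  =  66456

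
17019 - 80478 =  - 63459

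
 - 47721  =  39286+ - 87007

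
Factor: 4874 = 2^1*2437^1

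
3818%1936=1882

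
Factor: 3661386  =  2^1*3^1*277^1*2203^1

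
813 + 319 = 1132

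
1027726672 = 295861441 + 731865231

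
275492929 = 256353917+19139012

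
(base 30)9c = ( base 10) 282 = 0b100011010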